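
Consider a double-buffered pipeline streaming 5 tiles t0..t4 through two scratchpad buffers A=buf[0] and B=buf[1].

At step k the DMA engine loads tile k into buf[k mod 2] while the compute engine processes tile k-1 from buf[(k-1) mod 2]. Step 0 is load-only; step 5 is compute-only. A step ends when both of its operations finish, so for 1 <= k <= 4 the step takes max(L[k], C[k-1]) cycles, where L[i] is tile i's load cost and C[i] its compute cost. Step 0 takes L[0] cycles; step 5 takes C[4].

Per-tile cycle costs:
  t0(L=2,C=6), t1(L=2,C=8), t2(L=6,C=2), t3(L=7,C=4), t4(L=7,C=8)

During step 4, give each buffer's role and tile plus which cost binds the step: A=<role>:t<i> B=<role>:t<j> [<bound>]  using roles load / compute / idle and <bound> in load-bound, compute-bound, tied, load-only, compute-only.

[0] DMA t0→A (2c) ∥ CU idle ⇒ 2c, clock 2
[1] DMA t1→B (2c) ∥ CU A:t0 (6c) ⇒ 6c, clock 8
[2] DMA t2→A (6c) ∥ CU B:t1 (8c) ⇒ 8c, clock 16
[3] DMA t3→B (7c) ∥ CU A:t2 (2c) ⇒ 7c, clock 23
[4] DMA t4→A (7c) ∥ CU B:t3 (4c) ⇒ 7c, clock 30
[5] DMA idle ∥ CU A:t4 (8c) ⇒ 8c, clock 38

step 4: A=load:t4 B=compute:t3 [load-bound]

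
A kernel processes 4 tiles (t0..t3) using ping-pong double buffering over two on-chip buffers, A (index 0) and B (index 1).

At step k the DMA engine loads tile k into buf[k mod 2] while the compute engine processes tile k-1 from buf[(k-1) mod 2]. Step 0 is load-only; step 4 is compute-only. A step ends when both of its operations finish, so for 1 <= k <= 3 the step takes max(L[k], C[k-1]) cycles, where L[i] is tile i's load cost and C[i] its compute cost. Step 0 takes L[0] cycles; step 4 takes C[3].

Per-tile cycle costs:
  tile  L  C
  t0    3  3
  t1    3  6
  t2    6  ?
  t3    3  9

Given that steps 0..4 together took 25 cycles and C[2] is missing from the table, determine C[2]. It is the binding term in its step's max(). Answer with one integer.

step 0 → dur = L[0]=3 = 3
step 1 → dur = max(L[1]=3, C[0]=3) = 3
step 2 → dur = max(L[2]=6, C[1]=6) = 6
step 3 → dur = max(L[3]=3, C[2]=?) = C[2]  (unknown; binding)
step 4 → dur = C[3]=9 = 9
sum of known step durations = 21
dur[3] = total - known = 25 - 21 = 4
C[2] is the binding max in step 3, so C[2] = dur[3] = 4

C[2] = 4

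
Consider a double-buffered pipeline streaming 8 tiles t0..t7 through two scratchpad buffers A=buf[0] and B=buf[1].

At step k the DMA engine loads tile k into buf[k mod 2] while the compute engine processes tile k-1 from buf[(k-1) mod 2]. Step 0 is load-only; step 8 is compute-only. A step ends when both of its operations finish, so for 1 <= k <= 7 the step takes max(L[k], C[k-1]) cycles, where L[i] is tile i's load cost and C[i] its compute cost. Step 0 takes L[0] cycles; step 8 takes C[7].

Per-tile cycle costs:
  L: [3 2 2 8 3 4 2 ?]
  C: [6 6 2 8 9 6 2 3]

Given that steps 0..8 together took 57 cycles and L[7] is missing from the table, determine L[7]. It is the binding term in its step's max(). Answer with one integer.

step 0: dur = L[0]=3 = 3
step 1: dur = max(L[1]=2, C[0]=6) = 6
step 2: dur = max(L[2]=2, C[1]=6) = 6
step 3: dur = max(L[3]=8, C[2]=2) = 8
step 4: dur = max(L[4]=3, C[3]=8) = 8
step 5: dur = max(L[5]=4, C[4]=9) = 9
step 6: dur = max(L[6]=2, C[5]=6) = 6
step 7: dur = max(L[7]=?, C[6]=2) = L[7]  (unknown; binding)
step 8: dur = C[7]=3 = 3
sum of known step durations = 49
dur[7] = total - known = 57 - 49 = 8
L[7] is the binding max in step 7, so L[7] = dur[7] = 8

L[7] = 8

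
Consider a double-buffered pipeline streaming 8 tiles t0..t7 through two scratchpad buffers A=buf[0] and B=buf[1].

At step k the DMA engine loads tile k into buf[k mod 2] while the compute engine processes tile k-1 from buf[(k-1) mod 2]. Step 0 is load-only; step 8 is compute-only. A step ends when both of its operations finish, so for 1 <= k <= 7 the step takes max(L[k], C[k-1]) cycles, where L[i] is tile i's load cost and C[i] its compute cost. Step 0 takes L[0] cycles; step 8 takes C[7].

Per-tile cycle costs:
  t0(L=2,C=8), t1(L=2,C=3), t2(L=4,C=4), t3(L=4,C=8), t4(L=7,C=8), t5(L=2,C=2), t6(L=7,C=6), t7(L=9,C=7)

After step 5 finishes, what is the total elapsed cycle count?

k=0 load=t0/2c comp=- wait=2 total=2
k=1 load=t1/2c comp=t0/8c wait=8 total=10
k=2 load=t2/4c comp=t1/3c wait=4 total=14
k=3 load=t3/4c comp=t2/4c wait=4 total=18
k=4 load=t4/7c comp=t3/8c wait=8 total=26
k=5 load=t5/2c comp=t4/8c wait=8 total=34
k=6 load=t6/7c comp=t5/2c wait=7 total=41
k=7 load=t7/9c comp=t6/6c wait=9 total=50
k=8 load=- comp=t7/7c wait=7 total=57

end_cycle[5] = 34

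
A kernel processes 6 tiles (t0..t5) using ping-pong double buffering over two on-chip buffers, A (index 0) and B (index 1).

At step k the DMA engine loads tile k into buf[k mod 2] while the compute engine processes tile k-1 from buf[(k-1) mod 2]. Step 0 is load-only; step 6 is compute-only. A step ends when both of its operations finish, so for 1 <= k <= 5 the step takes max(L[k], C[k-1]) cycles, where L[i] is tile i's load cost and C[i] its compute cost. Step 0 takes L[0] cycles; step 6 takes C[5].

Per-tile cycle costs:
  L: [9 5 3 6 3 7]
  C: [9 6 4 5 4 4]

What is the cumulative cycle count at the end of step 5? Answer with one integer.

end_cycle[5] = 42

step 0: L[0]=9 → dur=9, Σ=9 | A=load:t0 B=idle [load-only]
step 1: L[1]=5 C[0]=9 → dur=9, Σ=18 | A=compute:t0 B=load:t1 [compute-bound]
step 2: L[2]=3 C[1]=6 → dur=6, Σ=24 | A=load:t2 B=compute:t1 [compute-bound]
step 3: L[3]=6 C[2]=4 → dur=6, Σ=30 | A=compute:t2 B=load:t3 [load-bound]
step 4: L[4]=3 C[3]=5 → dur=5, Σ=35 | A=load:t4 B=compute:t3 [compute-bound]
step 5: L[5]=7 C[4]=4 → dur=7, Σ=42 | A=compute:t4 B=load:t5 [load-bound]
step 6: C[5]=4 → dur=4, Σ=46 | A=idle B=compute:t5 [compute-only]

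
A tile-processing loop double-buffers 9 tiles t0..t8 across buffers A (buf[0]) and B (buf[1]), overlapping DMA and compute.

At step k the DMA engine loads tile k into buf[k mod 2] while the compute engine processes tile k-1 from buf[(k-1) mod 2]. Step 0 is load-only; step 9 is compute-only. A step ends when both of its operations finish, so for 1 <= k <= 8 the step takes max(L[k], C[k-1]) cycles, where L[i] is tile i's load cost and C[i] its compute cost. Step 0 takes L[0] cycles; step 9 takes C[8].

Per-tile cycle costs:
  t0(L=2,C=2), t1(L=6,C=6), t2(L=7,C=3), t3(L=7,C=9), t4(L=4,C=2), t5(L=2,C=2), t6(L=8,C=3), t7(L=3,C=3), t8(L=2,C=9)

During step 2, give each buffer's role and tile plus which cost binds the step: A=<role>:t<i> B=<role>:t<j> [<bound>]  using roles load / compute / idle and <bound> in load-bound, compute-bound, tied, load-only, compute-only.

[0] DMA t0→A (2c) ∥ CU idle ⇒ 2c, clock 2
[1] DMA t1→B (6c) ∥ CU A:t0 (2c) ⇒ 6c, clock 8
[2] DMA t2→A (7c) ∥ CU B:t1 (6c) ⇒ 7c, clock 15
[3] DMA t3→B (7c) ∥ CU A:t2 (3c) ⇒ 7c, clock 22
[4] DMA t4→A (4c) ∥ CU B:t3 (9c) ⇒ 9c, clock 31
[5] DMA t5→B (2c) ∥ CU A:t4 (2c) ⇒ 2c, clock 33
[6] DMA t6→A (8c) ∥ CU B:t5 (2c) ⇒ 8c, clock 41
[7] DMA t7→B (3c) ∥ CU A:t6 (3c) ⇒ 3c, clock 44
[8] DMA t8→A (2c) ∥ CU B:t7 (3c) ⇒ 3c, clock 47
[9] DMA idle ∥ CU A:t8 (9c) ⇒ 9c, clock 56

step 2: A=load:t2 B=compute:t1 [load-bound]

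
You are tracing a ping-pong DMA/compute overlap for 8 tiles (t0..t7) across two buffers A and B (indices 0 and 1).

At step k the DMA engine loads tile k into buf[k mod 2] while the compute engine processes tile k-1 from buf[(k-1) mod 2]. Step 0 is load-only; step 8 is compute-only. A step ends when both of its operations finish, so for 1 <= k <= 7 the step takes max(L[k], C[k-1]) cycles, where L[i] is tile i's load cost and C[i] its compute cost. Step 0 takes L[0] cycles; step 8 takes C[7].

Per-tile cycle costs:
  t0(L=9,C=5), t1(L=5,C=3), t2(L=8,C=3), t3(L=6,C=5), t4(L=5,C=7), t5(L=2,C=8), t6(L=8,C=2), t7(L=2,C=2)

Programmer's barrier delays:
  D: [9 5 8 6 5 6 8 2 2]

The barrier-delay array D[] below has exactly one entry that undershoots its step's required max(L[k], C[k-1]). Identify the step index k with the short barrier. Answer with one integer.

k=0 barrier L[0]=9→9c, D[0]=9 ok
k=1 barrier max(L[1]=5,C[0]=5)→5c, D[1]=5 ok
k=2 barrier max(L[2]=8,C[1]=3)→8c, D[2]=8 ok
k=3 barrier max(L[3]=6,C[2]=3)→6c, D[3]=6 ok
k=4 barrier max(L[4]=5,C[3]=5)→5c, D[4]=5 ok
k=5 barrier max(L[5]=2,C[4]=7)→7c, D[5]=6 SHORT
k=6 barrier max(L[6]=8,C[5]=8)→8c, D[6]=8 ok
k=7 barrier max(L[7]=2,C[6]=2)→2c, D[7]=2 ok
k=8 barrier C[7]=2→2c, D[8]=2 ok

hazard at step 5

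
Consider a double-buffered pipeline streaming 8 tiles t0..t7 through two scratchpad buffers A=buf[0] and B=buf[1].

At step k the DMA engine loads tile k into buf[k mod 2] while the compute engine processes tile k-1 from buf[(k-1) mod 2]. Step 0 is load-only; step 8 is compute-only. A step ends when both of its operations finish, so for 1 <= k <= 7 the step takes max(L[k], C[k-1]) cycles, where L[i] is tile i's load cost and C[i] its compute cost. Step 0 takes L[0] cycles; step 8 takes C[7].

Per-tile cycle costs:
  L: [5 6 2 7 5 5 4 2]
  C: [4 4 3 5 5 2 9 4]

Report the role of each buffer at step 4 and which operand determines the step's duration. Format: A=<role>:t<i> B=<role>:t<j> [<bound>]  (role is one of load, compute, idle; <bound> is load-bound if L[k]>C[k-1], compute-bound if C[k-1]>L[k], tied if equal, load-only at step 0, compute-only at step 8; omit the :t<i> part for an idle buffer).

step 4: A=load:t4 B=compute:t3 [tied]

  0. 5=5c; end=5; A:t0 B:-
  1. max(6,4)=6c; end=11; A:t0 B:t1
  2. max(2,4)=4c; end=15; A:t2 B:t1
  3. max(7,3)=7c; end=22; A:t2 B:t3
  4. max(5,5)=5c; end=27; A:t4 B:t3
  5. max(5,5)=5c; end=32; A:t4 B:t5
  6. max(4,2)=4c; end=36; A:t6 B:t5
  7. max(2,9)=9c; end=45; A:t6 B:t7
  8. 4=4c; end=49; A:t6 B:t7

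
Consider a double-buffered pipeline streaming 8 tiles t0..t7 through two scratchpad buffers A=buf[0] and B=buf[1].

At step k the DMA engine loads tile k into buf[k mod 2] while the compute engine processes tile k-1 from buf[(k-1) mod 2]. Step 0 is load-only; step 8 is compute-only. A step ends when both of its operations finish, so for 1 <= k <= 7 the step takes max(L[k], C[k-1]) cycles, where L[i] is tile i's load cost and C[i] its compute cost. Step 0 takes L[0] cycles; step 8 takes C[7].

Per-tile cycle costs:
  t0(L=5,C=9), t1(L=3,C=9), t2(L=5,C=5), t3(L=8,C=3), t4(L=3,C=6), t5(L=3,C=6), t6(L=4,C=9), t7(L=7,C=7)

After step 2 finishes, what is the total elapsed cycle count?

[0] DMA t0→A (5c) ∥ CU idle ⇒ 5c, clock 5
[1] DMA t1→B (3c) ∥ CU A:t0 (9c) ⇒ 9c, clock 14
[2] DMA t2→A (5c) ∥ CU B:t1 (9c) ⇒ 9c, clock 23
[3] DMA t3→B (8c) ∥ CU A:t2 (5c) ⇒ 8c, clock 31
[4] DMA t4→A (3c) ∥ CU B:t3 (3c) ⇒ 3c, clock 34
[5] DMA t5→B (3c) ∥ CU A:t4 (6c) ⇒ 6c, clock 40
[6] DMA t6→A (4c) ∥ CU B:t5 (6c) ⇒ 6c, clock 46
[7] DMA t7→B (7c) ∥ CU A:t6 (9c) ⇒ 9c, clock 55
[8] DMA idle ∥ CU B:t7 (7c) ⇒ 7c, clock 62

end_cycle[2] = 23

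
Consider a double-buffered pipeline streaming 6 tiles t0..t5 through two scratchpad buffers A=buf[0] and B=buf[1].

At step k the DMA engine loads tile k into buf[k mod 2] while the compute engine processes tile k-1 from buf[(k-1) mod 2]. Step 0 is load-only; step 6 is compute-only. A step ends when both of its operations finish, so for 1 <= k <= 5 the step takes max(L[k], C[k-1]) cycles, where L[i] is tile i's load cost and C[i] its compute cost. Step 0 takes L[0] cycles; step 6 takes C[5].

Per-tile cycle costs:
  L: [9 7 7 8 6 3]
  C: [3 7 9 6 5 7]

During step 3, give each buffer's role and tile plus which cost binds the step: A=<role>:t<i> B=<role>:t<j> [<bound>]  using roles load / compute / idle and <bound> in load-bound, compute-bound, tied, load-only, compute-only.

  0. 9=9c; end=9; A:t0 B:-
  1. max(7,3)=7c; end=16; A:t0 B:t1
  2. max(7,7)=7c; end=23; A:t2 B:t1
  3. max(8,9)=9c; end=32; A:t2 B:t3
  4. max(6,6)=6c; end=38; A:t4 B:t3
  5. max(3,5)=5c; end=43; A:t4 B:t5
  6. 7=7c; end=50; A:t4 B:t5

step 3: A=compute:t2 B=load:t3 [compute-bound]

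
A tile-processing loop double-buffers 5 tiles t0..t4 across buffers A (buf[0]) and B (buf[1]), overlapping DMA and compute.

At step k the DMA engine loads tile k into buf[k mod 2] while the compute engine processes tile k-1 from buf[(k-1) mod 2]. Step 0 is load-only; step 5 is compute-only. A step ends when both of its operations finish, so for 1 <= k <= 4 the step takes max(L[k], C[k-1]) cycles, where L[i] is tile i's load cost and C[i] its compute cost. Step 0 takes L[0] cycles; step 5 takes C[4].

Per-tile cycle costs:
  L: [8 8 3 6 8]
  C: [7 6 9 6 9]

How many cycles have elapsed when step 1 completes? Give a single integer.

[0] DMA t0→A (8c) ∥ CU idle ⇒ 8c, clock 8
[1] DMA t1→B (8c) ∥ CU A:t0 (7c) ⇒ 8c, clock 16
[2] DMA t2→A (3c) ∥ CU B:t1 (6c) ⇒ 6c, clock 22
[3] DMA t3→B (6c) ∥ CU A:t2 (9c) ⇒ 9c, clock 31
[4] DMA t4→A (8c) ∥ CU B:t3 (6c) ⇒ 8c, clock 39
[5] DMA idle ∥ CU A:t4 (9c) ⇒ 9c, clock 48

end_cycle[1] = 16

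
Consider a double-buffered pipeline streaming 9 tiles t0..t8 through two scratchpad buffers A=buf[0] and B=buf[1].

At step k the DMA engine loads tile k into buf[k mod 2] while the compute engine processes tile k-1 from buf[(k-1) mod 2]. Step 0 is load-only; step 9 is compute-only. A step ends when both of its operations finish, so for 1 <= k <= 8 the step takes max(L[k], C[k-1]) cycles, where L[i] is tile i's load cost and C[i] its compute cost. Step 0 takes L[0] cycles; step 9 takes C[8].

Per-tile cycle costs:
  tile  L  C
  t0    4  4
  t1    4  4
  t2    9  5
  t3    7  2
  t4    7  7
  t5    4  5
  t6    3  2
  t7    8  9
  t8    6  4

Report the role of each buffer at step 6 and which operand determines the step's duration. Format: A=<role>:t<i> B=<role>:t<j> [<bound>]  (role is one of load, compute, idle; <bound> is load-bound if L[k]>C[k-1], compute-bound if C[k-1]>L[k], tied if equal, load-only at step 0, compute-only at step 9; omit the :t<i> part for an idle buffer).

step 6: A=load:t6 B=compute:t5 [compute-bound]

[0] DMA t0→A (4c) ∥ CU idle ⇒ 4c, clock 4
[1] DMA t1→B (4c) ∥ CU A:t0 (4c) ⇒ 4c, clock 8
[2] DMA t2→A (9c) ∥ CU B:t1 (4c) ⇒ 9c, clock 17
[3] DMA t3→B (7c) ∥ CU A:t2 (5c) ⇒ 7c, clock 24
[4] DMA t4→A (7c) ∥ CU B:t3 (2c) ⇒ 7c, clock 31
[5] DMA t5→B (4c) ∥ CU A:t4 (7c) ⇒ 7c, clock 38
[6] DMA t6→A (3c) ∥ CU B:t5 (5c) ⇒ 5c, clock 43
[7] DMA t7→B (8c) ∥ CU A:t6 (2c) ⇒ 8c, clock 51
[8] DMA t8→A (6c) ∥ CU B:t7 (9c) ⇒ 9c, clock 60
[9] DMA idle ∥ CU A:t8 (4c) ⇒ 4c, clock 64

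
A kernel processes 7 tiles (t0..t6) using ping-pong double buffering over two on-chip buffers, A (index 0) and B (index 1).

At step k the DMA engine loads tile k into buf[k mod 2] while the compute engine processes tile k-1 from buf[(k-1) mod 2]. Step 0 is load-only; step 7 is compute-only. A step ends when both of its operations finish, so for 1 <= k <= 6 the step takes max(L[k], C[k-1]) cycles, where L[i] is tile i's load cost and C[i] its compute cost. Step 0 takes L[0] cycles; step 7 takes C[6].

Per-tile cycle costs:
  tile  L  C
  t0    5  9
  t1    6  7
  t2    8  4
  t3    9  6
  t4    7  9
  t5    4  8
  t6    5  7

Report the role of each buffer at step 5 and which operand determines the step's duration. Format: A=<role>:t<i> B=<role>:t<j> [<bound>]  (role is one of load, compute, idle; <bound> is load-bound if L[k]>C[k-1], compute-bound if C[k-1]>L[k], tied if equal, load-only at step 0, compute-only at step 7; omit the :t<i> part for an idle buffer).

step 5: A=compute:t4 B=load:t5 [compute-bound]

[0] DMA t0→A (5c) ∥ CU idle ⇒ 5c, clock 5
[1] DMA t1→B (6c) ∥ CU A:t0 (9c) ⇒ 9c, clock 14
[2] DMA t2→A (8c) ∥ CU B:t1 (7c) ⇒ 8c, clock 22
[3] DMA t3→B (9c) ∥ CU A:t2 (4c) ⇒ 9c, clock 31
[4] DMA t4→A (7c) ∥ CU B:t3 (6c) ⇒ 7c, clock 38
[5] DMA t5→B (4c) ∥ CU A:t4 (9c) ⇒ 9c, clock 47
[6] DMA t6→A (5c) ∥ CU B:t5 (8c) ⇒ 8c, clock 55
[7] DMA idle ∥ CU A:t6 (7c) ⇒ 7c, clock 62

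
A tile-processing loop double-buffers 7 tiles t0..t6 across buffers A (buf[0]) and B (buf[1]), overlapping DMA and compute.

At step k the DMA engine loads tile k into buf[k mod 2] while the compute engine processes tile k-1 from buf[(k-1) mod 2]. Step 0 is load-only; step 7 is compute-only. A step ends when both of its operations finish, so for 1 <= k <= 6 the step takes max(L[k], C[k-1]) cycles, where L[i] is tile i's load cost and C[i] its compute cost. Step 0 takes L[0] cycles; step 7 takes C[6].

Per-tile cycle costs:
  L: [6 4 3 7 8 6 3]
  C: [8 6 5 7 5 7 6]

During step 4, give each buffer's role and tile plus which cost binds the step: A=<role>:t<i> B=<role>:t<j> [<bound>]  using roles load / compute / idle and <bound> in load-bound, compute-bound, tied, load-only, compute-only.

step 0: L[0]=6 → dur=6, Σ=6 | A=load:t0 B=idle [load-only]
step 1: L[1]=4 C[0]=8 → dur=8, Σ=14 | A=compute:t0 B=load:t1 [compute-bound]
step 2: L[2]=3 C[1]=6 → dur=6, Σ=20 | A=load:t2 B=compute:t1 [compute-bound]
step 3: L[3]=7 C[2]=5 → dur=7, Σ=27 | A=compute:t2 B=load:t3 [load-bound]
step 4: L[4]=8 C[3]=7 → dur=8, Σ=35 | A=load:t4 B=compute:t3 [load-bound]
step 5: L[5]=6 C[4]=5 → dur=6, Σ=41 | A=compute:t4 B=load:t5 [load-bound]
step 6: L[6]=3 C[5]=7 → dur=7, Σ=48 | A=load:t6 B=compute:t5 [compute-bound]
step 7: C[6]=6 → dur=6, Σ=54 | A=compute:t6 B=idle [compute-only]

step 4: A=load:t4 B=compute:t3 [load-bound]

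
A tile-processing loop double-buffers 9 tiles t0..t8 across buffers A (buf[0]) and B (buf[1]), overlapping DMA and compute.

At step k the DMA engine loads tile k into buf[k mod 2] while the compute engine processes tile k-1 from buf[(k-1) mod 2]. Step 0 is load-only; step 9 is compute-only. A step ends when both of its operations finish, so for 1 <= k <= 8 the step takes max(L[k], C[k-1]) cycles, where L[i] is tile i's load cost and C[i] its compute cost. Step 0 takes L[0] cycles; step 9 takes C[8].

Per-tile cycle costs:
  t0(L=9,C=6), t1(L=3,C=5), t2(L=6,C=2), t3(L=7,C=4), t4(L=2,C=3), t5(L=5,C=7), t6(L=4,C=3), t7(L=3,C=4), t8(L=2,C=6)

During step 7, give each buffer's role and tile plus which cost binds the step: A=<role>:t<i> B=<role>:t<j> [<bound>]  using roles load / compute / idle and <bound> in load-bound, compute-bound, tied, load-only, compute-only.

[0] DMA t0→A (9c) ∥ CU idle ⇒ 9c, clock 9
[1] DMA t1→B (3c) ∥ CU A:t0 (6c) ⇒ 6c, clock 15
[2] DMA t2→A (6c) ∥ CU B:t1 (5c) ⇒ 6c, clock 21
[3] DMA t3→B (7c) ∥ CU A:t2 (2c) ⇒ 7c, clock 28
[4] DMA t4→A (2c) ∥ CU B:t3 (4c) ⇒ 4c, clock 32
[5] DMA t5→B (5c) ∥ CU A:t4 (3c) ⇒ 5c, clock 37
[6] DMA t6→A (4c) ∥ CU B:t5 (7c) ⇒ 7c, clock 44
[7] DMA t7→B (3c) ∥ CU A:t6 (3c) ⇒ 3c, clock 47
[8] DMA t8→A (2c) ∥ CU B:t7 (4c) ⇒ 4c, clock 51
[9] DMA idle ∥ CU A:t8 (6c) ⇒ 6c, clock 57

step 7: A=compute:t6 B=load:t7 [tied]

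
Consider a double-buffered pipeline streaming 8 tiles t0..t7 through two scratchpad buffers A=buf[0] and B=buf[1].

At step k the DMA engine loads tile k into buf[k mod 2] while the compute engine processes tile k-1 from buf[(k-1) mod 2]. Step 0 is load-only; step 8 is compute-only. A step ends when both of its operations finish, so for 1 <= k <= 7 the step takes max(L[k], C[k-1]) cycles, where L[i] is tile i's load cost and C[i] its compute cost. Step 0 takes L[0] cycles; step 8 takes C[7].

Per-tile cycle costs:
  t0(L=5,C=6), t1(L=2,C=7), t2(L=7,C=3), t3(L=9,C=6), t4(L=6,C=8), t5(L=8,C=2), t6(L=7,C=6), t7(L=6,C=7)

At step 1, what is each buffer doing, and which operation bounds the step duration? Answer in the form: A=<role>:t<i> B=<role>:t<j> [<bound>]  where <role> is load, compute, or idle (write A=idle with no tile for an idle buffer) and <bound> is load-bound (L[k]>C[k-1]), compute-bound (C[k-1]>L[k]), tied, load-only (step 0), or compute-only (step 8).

step 1: A=compute:t0 B=load:t1 [compute-bound]

k=0 load=t0/5c comp=- wait=5 total=5
k=1 load=t1/2c comp=t0/6c wait=6 total=11
k=2 load=t2/7c comp=t1/7c wait=7 total=18
k=3 load=t3/9c comp=t2/3c wait=9 total=27
k=4 load=t4/6c comp=t3/6c wait=6 total=33
k=5 load=t5/8c comp=t4/8c wait=8 total=41
k=6 load=t6/7c comp=t5/2c wait=7 total=48
k=7 load=t7/6c comp=t6/6c wait=6 total=54
k=8 load=- comp=t7/7c wait=7 total=61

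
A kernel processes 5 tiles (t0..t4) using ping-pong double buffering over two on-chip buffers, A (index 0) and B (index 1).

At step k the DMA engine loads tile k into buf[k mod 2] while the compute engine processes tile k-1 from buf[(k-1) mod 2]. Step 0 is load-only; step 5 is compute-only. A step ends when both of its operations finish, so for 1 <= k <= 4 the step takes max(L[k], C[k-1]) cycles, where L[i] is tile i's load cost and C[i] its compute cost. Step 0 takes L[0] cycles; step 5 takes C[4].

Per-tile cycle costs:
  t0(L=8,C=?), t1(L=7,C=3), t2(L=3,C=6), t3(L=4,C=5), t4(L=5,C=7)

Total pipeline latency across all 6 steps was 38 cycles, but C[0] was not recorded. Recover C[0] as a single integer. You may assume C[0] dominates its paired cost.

step 0: dur = L[0]=8 = 8
step 1: dur = max(L[1]=7, C[0]=?) = C[0]  (unknown; binding)
step 2: dur = max(L[2]=3, C[1]=3) = 3
step 3: dur = max(L[3]=4, C[2]=6) = 6
step 4: dur = max(L[4]=5, C[3]=5) = 5
step 5: dur = C[4]=7 = 7
sum of known step durations = 29
dur[1] = total - known = 38 - 29 = 9
C[0] is the binding max in step 1, so C[0] = dur[1] = 9

C[0] = 9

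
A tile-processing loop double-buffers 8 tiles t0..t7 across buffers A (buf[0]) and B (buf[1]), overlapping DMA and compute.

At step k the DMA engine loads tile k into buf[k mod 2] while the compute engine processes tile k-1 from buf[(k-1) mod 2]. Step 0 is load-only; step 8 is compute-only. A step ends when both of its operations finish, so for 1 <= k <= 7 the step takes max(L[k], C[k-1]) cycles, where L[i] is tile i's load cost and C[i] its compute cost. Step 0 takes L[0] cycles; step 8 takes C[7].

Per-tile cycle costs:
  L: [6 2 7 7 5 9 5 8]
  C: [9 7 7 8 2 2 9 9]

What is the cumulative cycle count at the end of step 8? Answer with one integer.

end_cycle[8] = 69

k=0 load=t0/6c comp=- wait=6 total=6
k=1 load=t1/2c comp=t0/9c wait=9 total=15
k=2 load=t2/7c comp=t1/7c wait=7 total=22
k=3 load=t3/7c comp=t2/7c wait=7 total=29
k=4 load=t4/5c comp=t3/8c wait=8 total=37
k=5 load=t5/9c comp=t4/2c wait=9 total=46
k=6 load=t6/5c comp=t5/2c wait=5 total=51
k=7 load=t7/8c comp=t6/9c wait=9 total=60
k=8 load=- comp=t7/9c wait=9 total=69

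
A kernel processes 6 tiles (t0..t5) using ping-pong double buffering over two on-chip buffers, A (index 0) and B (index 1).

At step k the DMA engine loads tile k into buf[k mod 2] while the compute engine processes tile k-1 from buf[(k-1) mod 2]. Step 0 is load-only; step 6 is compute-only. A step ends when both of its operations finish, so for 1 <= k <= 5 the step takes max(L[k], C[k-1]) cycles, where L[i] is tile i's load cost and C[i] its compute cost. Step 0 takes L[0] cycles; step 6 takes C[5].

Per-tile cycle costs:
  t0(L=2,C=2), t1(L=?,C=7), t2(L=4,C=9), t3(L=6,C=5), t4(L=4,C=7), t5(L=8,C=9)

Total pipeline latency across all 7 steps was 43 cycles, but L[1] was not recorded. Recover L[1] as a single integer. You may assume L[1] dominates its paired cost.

L[1] = 3

step 0: dur = L[0]=2 = 2
step 1: dur = max(L[1]=?, C[0]=2) = L[1]  (unknown; binding)
step 2: dur = max(L[2]=4, C[1]=7) = 7
step 3: dur = max(L[3]=6, C[2]=9) = 9
step 4: dur = max(L[4]=4, C[3]=5) = 5
step 5: dur = max(L[5]=8, C[4]=7) = 8
step 6: dur = C[5]=9 = 9
sum of known step durations = 40
dur[1] = total - known = 43 - 40 = 3
L[1] is the binding max in step 1, so L[1] = dur[1] = 3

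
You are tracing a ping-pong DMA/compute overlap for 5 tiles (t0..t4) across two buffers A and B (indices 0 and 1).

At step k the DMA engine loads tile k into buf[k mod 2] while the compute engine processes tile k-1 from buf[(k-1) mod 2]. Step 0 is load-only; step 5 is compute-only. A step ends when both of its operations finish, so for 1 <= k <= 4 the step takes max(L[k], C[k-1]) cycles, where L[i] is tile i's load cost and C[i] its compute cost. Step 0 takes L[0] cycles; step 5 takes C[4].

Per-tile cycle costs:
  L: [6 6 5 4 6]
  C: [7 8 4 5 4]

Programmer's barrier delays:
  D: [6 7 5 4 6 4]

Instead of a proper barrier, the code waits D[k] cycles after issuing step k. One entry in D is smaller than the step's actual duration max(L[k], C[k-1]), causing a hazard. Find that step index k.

hazard at step 2

k=0 barrier L[0]=6→6c, D[0]=6 ok
k=1 barrier max(L[1]=6,C[0]=7)→7c, D[1]=7 ok
k=2 barrier max(L[2]=5,C[1]=8)→8c, D[2]=5 SHORT
k=3 barrier max(L[3]=4,C[2]=4)→4c, D[3]=4 ok
k=4 barrier max(L[4]=6,C[3]=5)→6c, D[4]=6 ok
k=5 barrier C[4]=4→4c, D[5]=4 ok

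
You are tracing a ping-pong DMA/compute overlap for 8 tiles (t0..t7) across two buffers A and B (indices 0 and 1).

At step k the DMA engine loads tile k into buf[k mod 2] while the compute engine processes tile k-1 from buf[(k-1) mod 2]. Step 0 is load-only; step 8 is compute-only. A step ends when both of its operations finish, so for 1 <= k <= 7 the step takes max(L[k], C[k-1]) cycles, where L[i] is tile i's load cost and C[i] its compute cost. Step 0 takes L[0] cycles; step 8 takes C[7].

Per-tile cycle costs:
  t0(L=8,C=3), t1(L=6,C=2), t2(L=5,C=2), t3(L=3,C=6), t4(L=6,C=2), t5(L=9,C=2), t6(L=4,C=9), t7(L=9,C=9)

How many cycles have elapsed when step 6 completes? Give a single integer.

  0. 8=8c; end=8; A:t0 B:-
  1. max(6,3)=6c; end=14; A:t0 B:t1
  2. max(5,2)=5c; end=19; A:t2 B:t1
  3. max(3,2)=3c; end=22; A:t2 B:t3
  4. max(6,6)=6c; end=28; A:t4 B:t3
  5. max(9,2)=9c; end=37; A:t4 B:t5
  6. max(4,2)=4c; end=41; A:t6 B:t5
  7. max(9,9)=9c; end=50; A:t6 B:t7
  8. 9=9c; end=59; A:t6 B:t7

end_cycle[6] = 41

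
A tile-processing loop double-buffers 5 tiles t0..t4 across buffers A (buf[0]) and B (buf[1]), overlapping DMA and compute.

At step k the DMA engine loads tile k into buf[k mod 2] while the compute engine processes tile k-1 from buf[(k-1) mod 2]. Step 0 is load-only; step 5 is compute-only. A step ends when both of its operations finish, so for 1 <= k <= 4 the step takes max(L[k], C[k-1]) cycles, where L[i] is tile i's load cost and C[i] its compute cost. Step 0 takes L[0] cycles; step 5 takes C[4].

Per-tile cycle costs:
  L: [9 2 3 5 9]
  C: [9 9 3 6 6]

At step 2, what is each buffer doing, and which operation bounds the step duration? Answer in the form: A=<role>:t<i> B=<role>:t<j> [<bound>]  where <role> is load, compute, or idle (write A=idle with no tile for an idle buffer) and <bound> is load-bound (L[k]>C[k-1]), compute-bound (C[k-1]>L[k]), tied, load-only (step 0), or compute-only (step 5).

  0. 9=9c; end=9; A:t0 B:-
  1. max(2,9)=9c; end=18; A:t0 B:t1
  2. max(3,9)=9c; end=27; A:t2 B:t1
  3. max(5,3)=5c; end=32; A:t2 B:t3
  4. max(9,6)=9c; end=41; A:t4 B:t3
  5. 6=6c; end=47; A:t4 B:t3

step 2: A=load:t2 B=compute:t1 [compute-bound]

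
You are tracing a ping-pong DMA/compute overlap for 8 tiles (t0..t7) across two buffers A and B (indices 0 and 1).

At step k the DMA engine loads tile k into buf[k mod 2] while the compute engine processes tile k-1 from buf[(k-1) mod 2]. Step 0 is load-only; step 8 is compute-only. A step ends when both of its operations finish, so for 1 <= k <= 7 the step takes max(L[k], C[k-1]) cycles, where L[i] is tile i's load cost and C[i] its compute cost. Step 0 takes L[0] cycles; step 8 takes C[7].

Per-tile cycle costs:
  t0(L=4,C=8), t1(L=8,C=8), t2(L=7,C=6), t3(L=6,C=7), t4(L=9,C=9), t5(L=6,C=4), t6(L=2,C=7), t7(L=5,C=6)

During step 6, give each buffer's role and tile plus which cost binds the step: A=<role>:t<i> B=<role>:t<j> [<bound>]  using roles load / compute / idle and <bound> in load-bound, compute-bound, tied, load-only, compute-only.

step 0: L[0]=4 → dur=4, Σ=4 | A=load:t0 B=idle [load-only]
step 1: L[1]=8 C[0]=8 → dur=8, Σ=12 | A=compute:t0 B=load:t1 [tied]
step 2: L[2]=7 C[1]=8 → dur=8, Σ=20 | A=load:t2 B=compute:t1 [compute-bound]
step 3: L[3]=6 C[2]=6 → dur=6, Σ=26 | A=compute:t2 B=load:t3 [tied]
step 4: L[4]=9 C[3]=7 → dur=9, Σ=35 | A=load:t4 B=compute:t3 [load-bound]
step 5: L[5]=6 C[4]=9 → dur=9, Σ=44 | A=compute:t4 B=load:t5 [compute-bound]
step 6: L[6]=2 C[5]=4 → dur=4, Σ=48 | A=load:t6 B=compute:t5 [compute-bound]
step 7: L[7]=5 C[6]=7 → dur=7, Σ=55 | A=compute:t6 B=load:t7 [compute-bound]
step 8: C[7]=6 → dur=6, Σ=61 | A=idle B=compute:t7 [compute-only]

step 6: A=load:t6 B=compute:t5 [compute-bound]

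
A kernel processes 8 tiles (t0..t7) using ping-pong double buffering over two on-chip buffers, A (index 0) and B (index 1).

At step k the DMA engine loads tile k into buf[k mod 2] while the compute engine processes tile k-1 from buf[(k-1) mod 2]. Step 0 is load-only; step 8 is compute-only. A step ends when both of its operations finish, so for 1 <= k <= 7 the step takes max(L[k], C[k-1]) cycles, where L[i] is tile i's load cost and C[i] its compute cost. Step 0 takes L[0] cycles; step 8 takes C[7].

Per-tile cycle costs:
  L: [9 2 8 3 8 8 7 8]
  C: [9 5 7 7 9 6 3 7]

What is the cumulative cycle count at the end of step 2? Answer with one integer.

[0] DMA t0→A (9c) ∥ CU idle ⇒ 9c, clock 9
[1] DMA t1→B (2c) ∥ CU A:t0 (9c) ⇒ 9c, clock 18
[2] DMA t2→A (8c) ∥ CU B:t1 (5c) ⇒ 8c, clock 26
[3] DMA t3→B (3c) ∥ CU A:t2 (7c) ⇒ 7c, clock 33
[4] DMA t4→A (8c) ∥ CU B:t3 (7c) ⇒ 8c, clock 41
[5] DMA t5→B (8c) ∥ CU A:t4 (9c) ⇒ 9c, clock 50
[6] DMA t6→A (7c) ∥ CU B:t5 (6c) ⇒ 7c, clock 57
[7] DMA t7→B (8c) ∥ CU A:t6 (3c) ⇒ 8c, clock 65
[8] DMA idle ∥ CU B:t7 (7c) ⇒ 7c, clock 72

end_cycle[2] = 26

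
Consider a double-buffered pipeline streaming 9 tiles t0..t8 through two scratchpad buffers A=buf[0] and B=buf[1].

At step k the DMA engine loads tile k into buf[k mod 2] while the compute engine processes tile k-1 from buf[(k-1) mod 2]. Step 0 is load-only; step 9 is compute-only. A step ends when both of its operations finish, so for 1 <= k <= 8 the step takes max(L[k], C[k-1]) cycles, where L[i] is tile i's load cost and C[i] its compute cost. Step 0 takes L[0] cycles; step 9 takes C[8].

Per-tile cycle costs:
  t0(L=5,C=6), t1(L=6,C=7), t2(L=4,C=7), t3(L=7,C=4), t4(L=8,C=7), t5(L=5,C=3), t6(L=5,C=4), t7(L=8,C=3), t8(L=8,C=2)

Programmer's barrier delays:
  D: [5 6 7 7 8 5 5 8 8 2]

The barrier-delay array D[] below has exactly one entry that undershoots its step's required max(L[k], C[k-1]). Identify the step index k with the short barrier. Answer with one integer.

hazard at step 5

k=0 barrier L[0]=5→5c, D[0]=5 ok
k=1 barrier max(L[1]=6,C[0]=6)→6c, D[1]=6 ok
k=2 barrier max(L[2]=4,C[1]=7)→7c, D[2]=7 ok
k=3 barrier max(L[3]=7,C[2]=7)→7c, D[3]=7 ok
k=4 barrier max(L[4]=8,C[3]=4)→8c, D[4]=8 ok
k=5 barrier max(L[5]=5,C[4]=7)→7c, D[5]=5 SHORT
k=6 barrier max(L[6]=5,C[5]=3)→5c, D[6]=5 ok
k=7 barrier max(L[7]=8,C[6]=4)→8c, D[7]=8 ok
k=8 barrier max(L[8]=8,C[7]=3)→8c, D[8]=8 ok
k=9 barrier C[8]=2→2c, D[9]=2 ok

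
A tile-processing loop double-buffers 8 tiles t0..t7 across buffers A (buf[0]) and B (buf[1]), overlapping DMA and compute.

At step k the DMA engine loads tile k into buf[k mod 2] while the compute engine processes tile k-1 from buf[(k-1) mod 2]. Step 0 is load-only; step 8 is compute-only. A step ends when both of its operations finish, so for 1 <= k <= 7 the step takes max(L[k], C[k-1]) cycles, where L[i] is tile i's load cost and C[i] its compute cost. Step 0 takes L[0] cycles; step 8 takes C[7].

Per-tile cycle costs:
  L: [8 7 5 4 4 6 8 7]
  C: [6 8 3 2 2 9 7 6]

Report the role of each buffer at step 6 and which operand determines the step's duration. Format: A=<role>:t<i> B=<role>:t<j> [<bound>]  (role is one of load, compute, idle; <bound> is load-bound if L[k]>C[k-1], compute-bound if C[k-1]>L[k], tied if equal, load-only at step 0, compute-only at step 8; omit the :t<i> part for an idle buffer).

[0] DMA t0→A (8c) ∥ CU idle ⇒ 8c, clock 8
[1] DMA t1→B (7c) ∥ CU A:t0 (6c) ⇒ 7c, clock 15
[2] DMA t2→A (5c) ∥ CU B:t1 (8c) ⇒ 8c, clock 23
[3] DMA t3→B (4c) ∥ CU A:t2 (3c) ⇒ 4c, clock 27
[4] DMA t4→A (4c) ∥ CU B:t3 (2c) ⇒ 4c, clock 31
[5] DMA t5→B (6c) ∥ CU A:t4 (2c) ⇒ 6c, clock 37
[6] DMA t6→A (8c) ∥ CU B:t5 (9c) ⇒ 9c, clock 46
[7] DMA t7→B (7c) ∥ CU A:t6 (7c) ⇒ 7c, clock 53
[8] DMA idle ∥ CU B:t7 (6c) ⇒ 6c, clock 59

step 6: A=load:t6 B=compute:t5 [compute-bound]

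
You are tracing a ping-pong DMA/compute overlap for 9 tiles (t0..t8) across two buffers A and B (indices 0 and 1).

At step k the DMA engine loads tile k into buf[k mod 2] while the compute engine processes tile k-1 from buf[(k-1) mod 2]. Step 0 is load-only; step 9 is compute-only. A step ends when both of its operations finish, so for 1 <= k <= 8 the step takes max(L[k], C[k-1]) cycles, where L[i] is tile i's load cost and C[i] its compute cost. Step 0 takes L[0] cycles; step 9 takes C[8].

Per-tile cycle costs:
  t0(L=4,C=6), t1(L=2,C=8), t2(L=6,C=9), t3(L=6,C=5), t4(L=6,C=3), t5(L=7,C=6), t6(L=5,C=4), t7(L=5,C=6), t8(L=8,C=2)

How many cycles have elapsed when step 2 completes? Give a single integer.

end_cycle[2] = 18

step 0: L[0]=4 → dur=4, Σ=4 | A=load:t0 B=idle [load-only]
step 1: L[1]=2 C[0]=6 → dur=6, Σ=10 | A=compute:t0 B=load:t1 [compute-bound]
step 2: L[2]=6 C[1]=8 → dur=8, Σ=18 | A=load:t2 B=compute:t1 [compute-bound]
step 3: L[3]=6 C[2]=9 → dur=9, Σ=27 | A=compute:t2 B=load:t3 [compute-bound]
step 4: L[4]=6 C[3]=5 → dur=6, Σ=33 | A=load:t4 B=compute:t3 [load-bound]
step 5: L[5]=7 C[4]=3 → dur=7, Σ=40 | A=compute:t4 B=load:t5 [load-bound]
step 6: L[6]=5 C[5]=6 → dur=6, Σ=46 | A=load:t6 B=compute:t5 [compute-bound]
step 7: L[7]=5 C[6]=4 → dur=5, Σ=51 | A=compute:t6 B=load:t7 [load-bound]
step 8: L[8]=8 C[7]=6 → dur=8, Σ=59 | A=load:t8 B=compute:t7 [load-bound]
step 9: C[8]=2 → dur=2, Σ=61 | A=compute:t8 B=idle [compute-only]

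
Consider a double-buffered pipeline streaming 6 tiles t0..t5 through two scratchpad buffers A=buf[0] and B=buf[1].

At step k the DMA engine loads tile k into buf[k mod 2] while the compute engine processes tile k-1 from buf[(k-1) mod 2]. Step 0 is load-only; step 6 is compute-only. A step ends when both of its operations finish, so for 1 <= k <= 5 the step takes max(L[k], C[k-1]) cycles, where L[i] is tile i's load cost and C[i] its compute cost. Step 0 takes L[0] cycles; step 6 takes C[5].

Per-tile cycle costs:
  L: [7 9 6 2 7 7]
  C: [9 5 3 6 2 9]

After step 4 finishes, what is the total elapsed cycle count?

[0] DMA t0→A (7c) ∥ CU idle ⇒ 7c, clock 7
[1] DMA t1→B (9c) ∥ CU A:t0 (9c) ⇒ 9c, clock 16
[2] DMA t2→A (6c) ∥ CU B:t1 (5c) ⇒ 6c, clock 22
[3] DMA t3→B (2c) ∥ CU A:t2 (3c) ⇒ 3c, clock 25
[4] DMA t4→A (7c) ∥ CU B:t3 (6c) ⇒ 7c, clock 32
[5] DMA t5→B (7c) ∥ CU A:t4 (2c) ⇒ 7c, clock 39
[6] DMA idle ∥ CU B:t5 (9c) ⇒ 9c, clock 48

end_cycle[4] = 32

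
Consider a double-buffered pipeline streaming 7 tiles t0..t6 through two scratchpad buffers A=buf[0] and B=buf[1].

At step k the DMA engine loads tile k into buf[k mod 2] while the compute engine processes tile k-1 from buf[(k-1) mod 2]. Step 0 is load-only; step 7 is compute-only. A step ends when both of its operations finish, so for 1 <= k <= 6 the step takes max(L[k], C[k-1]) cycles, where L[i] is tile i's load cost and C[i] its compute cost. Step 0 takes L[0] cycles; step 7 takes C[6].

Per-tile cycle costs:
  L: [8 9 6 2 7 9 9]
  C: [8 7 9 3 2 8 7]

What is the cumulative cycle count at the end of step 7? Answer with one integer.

[0] DMA t0→A (8c) ∥ CU idle ⇒ 8c, clock 8
[1] DMA t1→B (9c) ∥ CU A:t0 (8c) ⇒ 9c, clock 17
[2] DMA t2→A (6c) ∥ CU B:t1 (7c) ⇒ 7c, clock 24
[3] DMA t3→B (2c) ∥ CU A:t2 (9c) ⇒ 9c, clock 33
[4] DMA t4→A (7c) ∥ CU B:t3 (3c) ⇒ 7c, clock 40
[5] DMA t5→B (9c) ∥ CU A:t4 (2c) ⇒ 9c, clock 49
[6] DMA t6→A (9c) ∥ CU B:t5 (8c) ⇒ 9c, clock 58
[7] DMA idle ∥ CU A:t6 (7c) ⇒ 7c, clock 65

end_cycle[7] = 65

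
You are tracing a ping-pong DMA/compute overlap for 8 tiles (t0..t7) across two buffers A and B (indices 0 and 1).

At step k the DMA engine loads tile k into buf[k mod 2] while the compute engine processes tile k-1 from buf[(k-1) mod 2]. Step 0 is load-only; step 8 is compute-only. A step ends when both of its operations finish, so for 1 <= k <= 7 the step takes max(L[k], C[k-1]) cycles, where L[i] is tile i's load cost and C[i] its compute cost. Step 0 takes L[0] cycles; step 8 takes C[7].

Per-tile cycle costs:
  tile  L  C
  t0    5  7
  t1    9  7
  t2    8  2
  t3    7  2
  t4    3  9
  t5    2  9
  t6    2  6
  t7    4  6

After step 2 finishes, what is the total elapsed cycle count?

end_cycle[2] = 22

k=0 load=t0/5c comp=- wait=5 total=5
k=1 load=t1/9c comp=t0/7c wait=9 total=14
k=2 load=t2/8c comp=t1/7c wait=8 total=22
k=3 load=t3/7c comp=t2/2c wait=7 total=29
k=4 load=t4/3c comp=t3/2c wait=3 total=32
k=5 load=t5/2c comp=t4/9c wait=9 total=41
k=6 load=t6/2c comp=t5/9c wait=9 total=50
k=7 load=t7/4c comp=t6/6c wait=6 total=56
k=8 load=- comp=t7/6c wait=6 total=62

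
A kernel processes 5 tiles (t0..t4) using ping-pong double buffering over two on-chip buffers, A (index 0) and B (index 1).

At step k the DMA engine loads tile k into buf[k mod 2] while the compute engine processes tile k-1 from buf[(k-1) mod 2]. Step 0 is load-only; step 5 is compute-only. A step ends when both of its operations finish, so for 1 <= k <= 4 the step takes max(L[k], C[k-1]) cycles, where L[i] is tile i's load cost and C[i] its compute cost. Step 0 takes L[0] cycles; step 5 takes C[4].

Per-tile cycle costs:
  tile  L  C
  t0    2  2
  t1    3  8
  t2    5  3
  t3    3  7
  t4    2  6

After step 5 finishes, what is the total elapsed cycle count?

step 0: L[0]=2 → dur=2, Σ=2 | A=load:t0 B=idle [load-only]
step 1: L[1]=3 C[0]=2 → dur=3, Σ=5 | A=compute:t0 B=load:t1 [load-bound]
step 2: L[2]=5 C[1]=8 → dur=8, Σ=13 | A=load:t2 B=compute:t1 [compute-bound]
step 3: L[3]=3 C[2]=3 → dur=3, Σ=16 | A=compute:t2 B=load:t3 [tied]
step 4: L[4]=2 C[3]=7 → dur=7, Σ=23 | A=load:t4 B=compute:t3 [compute-bound]
step 5: C[4]=6 → dur=6, Σ=29 | A=compute:t4 B=idle [compute-only]

end_cycle[5] = 29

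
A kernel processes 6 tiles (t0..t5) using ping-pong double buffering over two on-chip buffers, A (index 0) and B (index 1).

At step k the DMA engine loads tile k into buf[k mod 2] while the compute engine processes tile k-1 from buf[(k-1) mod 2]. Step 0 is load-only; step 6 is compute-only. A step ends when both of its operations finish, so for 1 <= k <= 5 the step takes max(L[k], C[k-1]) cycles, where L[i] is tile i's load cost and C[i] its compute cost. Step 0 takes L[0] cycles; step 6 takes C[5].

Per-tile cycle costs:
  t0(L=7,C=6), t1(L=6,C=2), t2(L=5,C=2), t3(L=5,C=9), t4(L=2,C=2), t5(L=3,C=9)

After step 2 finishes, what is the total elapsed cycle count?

end_cycle[2] = 18

  0. 7=7c; end=7; A:t0 B:-
  1. max(6,6)=6c; end=13; A:t0 B:t1
  2. max(5,2)=5c; end=18; A:t2 B:t1
  3. max(5,2)=5c; end=23; A:t2 B:t3
  4. max(2,9)=9c; end=32; A:t4 B:t3
  5. max(3,2)=3c; end=35; A:t4 B:t5
  6. 9=9c; end=44; A:t4 B:t5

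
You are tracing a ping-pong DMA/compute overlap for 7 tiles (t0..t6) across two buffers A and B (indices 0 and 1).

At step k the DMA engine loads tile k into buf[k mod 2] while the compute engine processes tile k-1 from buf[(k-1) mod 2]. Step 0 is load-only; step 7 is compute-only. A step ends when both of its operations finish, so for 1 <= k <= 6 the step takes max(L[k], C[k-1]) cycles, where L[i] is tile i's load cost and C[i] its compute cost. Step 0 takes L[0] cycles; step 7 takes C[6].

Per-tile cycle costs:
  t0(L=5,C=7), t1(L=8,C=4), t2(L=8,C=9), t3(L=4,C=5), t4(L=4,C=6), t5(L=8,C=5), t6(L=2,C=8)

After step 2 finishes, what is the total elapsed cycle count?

end_cycle[2] = 21

[0] DMA t0→A (5c) ∥ CU idle ⇒ 5c, clock 5
[1] DMA t1→B (8c) ∥ CU A:t0 (7c) ⇒ 8c, clock 13
[2] DMA t2→A (8c) ∥ CU B:t1 (4c) ⇒ 8c, clock 21
[3] DMA t3→B (4c) ∥ CU A:t2 (9c) ⇒ 9c, clock 30
[4] DMA t4→A (4c) ∥ CU B:t3 (5c) ⇒ 5c, clock 35
[5] DMA t5→B (8c) ∥ CU A:t4 (6c) ⇒ 8c, clock 43
[6] DMA t6→A (2c) ∥ CU B:t5 (5c) ⇒ 5c, clock 48
[7] DMA idle ∥ CU A:t6 (8c) ⇒ 8c, clock 56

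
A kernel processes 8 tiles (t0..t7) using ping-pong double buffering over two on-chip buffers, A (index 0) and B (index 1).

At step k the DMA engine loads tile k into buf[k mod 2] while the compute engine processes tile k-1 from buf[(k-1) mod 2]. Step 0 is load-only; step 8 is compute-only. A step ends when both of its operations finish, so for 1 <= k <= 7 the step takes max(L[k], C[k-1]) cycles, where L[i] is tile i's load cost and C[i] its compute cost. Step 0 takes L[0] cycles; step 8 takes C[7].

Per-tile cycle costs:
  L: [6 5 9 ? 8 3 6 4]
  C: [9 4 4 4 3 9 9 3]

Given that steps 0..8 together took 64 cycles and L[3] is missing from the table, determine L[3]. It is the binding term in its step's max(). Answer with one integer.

L[3] = 8

step 0: dur = L[0]=6 = 6
step 1: dur = max(L[1]=5, C[0]=9) = 9
step 2: dur = max(L[2]=9, C[1]=4) = 9
step 3: dur = max(L[3]=?, C[2]=4) = L[3]  (unknown; binding)
step 4: dur = max(L[4]=8, C[3]=4) = 8
step 5: dur = max(L[5]=3, C[4]=3) = 3
step 6: dur = max(L[6]=6, C[5]=9) = 9
step 7: dur = max(L[7]=4, C[6]=9) = 9
step 8: dur = C[7]=3 = 3
sum of known step durations = 56
dur[3] = total - known = 64 - 56 = 8
L[3] is the binding max in step 3, so L[3] = dur[3] = 8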